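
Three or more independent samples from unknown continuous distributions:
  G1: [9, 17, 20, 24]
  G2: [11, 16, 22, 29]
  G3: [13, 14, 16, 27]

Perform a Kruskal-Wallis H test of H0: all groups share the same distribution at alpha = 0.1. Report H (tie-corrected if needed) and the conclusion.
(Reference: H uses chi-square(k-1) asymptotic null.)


Step 1: Combine all N = 12 observations and assign midranks.
sorted (value, group, rank): (9,G1,1), (11,G2,2), (13,G3,3), (14,G3,4), (16,G2,5.5), (16,G3,5.5), (17,G1,7), (20,G1,8), (22,G2,9), (24,G1,10), (27,G3,11), (29,G2,12)
Step 2: Sum ranks within each group.
R_1 = 26 (n_1 = 4)
R_2 = 28.5 (n_2 = 4)
R_3 = 23.5 (n_3 = 4)
Step 3: H = 12/(N(N+1)) * sum(R_i^2/n_i) - 3(N+1)
     = 12/(12*13) * (26^2/4 + 28.5^2/4 + 23.5^2/4) - 3*13
     = 0.076923 * 510.125 - 39
     = 0.240385.
Step 4: Ties present; correction factor C = 1 - 6/(12^3 - 12) = 0.996503. Corrected H = 0.240385 / 0.996503 = 0.241228.
Step 5: Under H0, H ~ chi^2(2); p-value = 0.886376.
Step 6: alpha = 0.1. fail to reject H0.

H = 0.2412, df = 2, p = 0.886376, fail to reject H0.


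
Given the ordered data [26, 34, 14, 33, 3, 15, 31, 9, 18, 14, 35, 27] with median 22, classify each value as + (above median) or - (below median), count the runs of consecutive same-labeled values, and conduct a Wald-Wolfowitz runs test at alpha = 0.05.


Step 1: Compute median = 22; label A = above, B = below.
Labels in order: AABABBABBBAA  (n_A = 6, n_B = 6)
Step 2: Count runs R = 7.
Step 3: Under H0 (random ordering), E[R] = 2*n_A*n_B/(n_A+n_B) + 1 = 2*6*6/12 + 1 = 7.0000.
        Var[R] = 2*n_A*n_B*(2*n_A*n_B - n_A - n_B) / ((n_A+n_B)^2 * (n_A+n_B-1)) = 4320/1584 = 2.7273.
        SD[R] = 1.6514.
Step 4: R = E[R], so z = 0 with no continuity correction.
Step 5: Two-sided p-value via normal approximation = 2*(1 - Phi(|z|)) = 1.000000.
Step 6: alpha = 0.05. fail to reject H0.

R = 7, z = 0.0000, p = 1.000000, fail to reject H0.


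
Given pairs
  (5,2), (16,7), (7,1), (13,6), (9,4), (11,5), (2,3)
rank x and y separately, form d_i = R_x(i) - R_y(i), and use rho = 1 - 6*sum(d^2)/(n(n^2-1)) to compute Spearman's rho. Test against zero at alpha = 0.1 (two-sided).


Step 1: Rank x and y separately (midranks; no ties here).
rank(x): 5->2, 16->7, 7->3, 13->6, 9->4, 11->5, 2->1
rank(y): 2->2, 7->7, 1->1, 6->6, 4->4, 5->5, 3->3
Step 2: d_i = R_x(i) - R_y(i); compute d_i^2.
  (2-2)^2=0, (7-7)^2=0, (3-1)^2=4, (6-6)^2=0, (4-4)^2=0, (5-5)^2=0, (1-3)^2=4
sum(d^2) = 8.
Step 3: rho = 1 - 6*8 / (7*(7^2 - 1)) = 1 - 48/336 = 0.857143.
Step 4: Under H0, t = rho * sqrt((n-2)/(1-rho^2)) = 3.7210 ~ t(5).
Step 5: Two-sided p-value from the t-distribution with 5 df = 0.013697.
Step 6: alpha = 0.1. reject H0.

rho = 0.8571, p = 0.013697, reject H0 at alpha = 0.1.


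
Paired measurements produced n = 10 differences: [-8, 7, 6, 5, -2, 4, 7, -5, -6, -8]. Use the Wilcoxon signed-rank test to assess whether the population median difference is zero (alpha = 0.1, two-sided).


Step 1: Drop any zero differences (none here) and take |d_i|.
|d| = [8, 7, 6, 5, 2, 4, 7, 5, 6, 8]
Step 2: Midrank |d_i| (ties get averaged ranks).
ranks: |8|->9.5, |7|->7.5, |6|->5.5, |5|->3.5, |2|->1, |4|->2, |7|->7.5, |5|->3.5, |6|->5.5, |8|->9.5
Step 3: Attach original signs; sum ranks with positive sign and with negative sign.
W+ = 7.5 + 5.5 + 3.5 + 2 + 7.5 = 26
W- = 9.5 + 1 + 3.5 + 5.5 + 9.5 = 29
(Check: W+ + W- = 55 should equal n(n+1)/2 = 55.)
Step 4: Test statistic W = min(W+, W-) = 26.
Step 5: Ties in |d|, so use the tie-corrected normal approximation.
        E[W] = n(n+1)/4 = 10*11/4 = 27.5.
        Tie groups: |d|=5 (t=2), |d|=6 (t=2), |d|=7 (t=2), |d|=8 (t=2); sum(t^3 - t) = 24.
        Var[W] = n(n+1)(2n+1)/24 - sum(t^3-t)/48 = 2310/24 - 24/48 = 95.75.
        z = (W - E[W]) / sqrt(Var[W]) = (26 - 27.5) / 9.7852 = -0.1533.
        Two-sided p = 2*Phi(z) = 0.878167.
Step 6: alpha = 0.1. fail to reject H0.

W+ = 26, W- = 29, W = min = 26, p = 0.878167, fail to reject H0.


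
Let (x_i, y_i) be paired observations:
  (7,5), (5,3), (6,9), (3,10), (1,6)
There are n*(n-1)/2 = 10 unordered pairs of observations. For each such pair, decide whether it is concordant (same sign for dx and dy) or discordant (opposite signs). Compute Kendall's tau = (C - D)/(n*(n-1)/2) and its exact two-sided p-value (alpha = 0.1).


Step 1: Enumerate the 10 unordered pairs (i,j) with i<j and classify each by sign(x_j-x_i) * sign(y_j-y_i).
  (1,2):dx=-2,dy=-2->C; (1,3):dx=-1,dy=+4->D; (1,4):dx=-4,dy=+5->D; (1,5):dx=-6,dy=+1->D
  (2,3):dx=+1,dy=+6->C; (2,4):dx=-2,dy=+7->D; (2,5):dx=-4,dy=+3->D; (3,4):dx=-3,dy=+1->D
  (3,5):dx=-5,dy=-3->C; (4,5):dx=-2,dy=-4->C
Step 2: C = 4, D = 6, total pairs = 10.
Step 3: tau = (C - D)/(n(n-1)/2) = (4 - 6)/10 = -0.200000.
Step 4: Exact two-sided p-value (enumerate n! = 120 permutations of y under H0): p = 0.816667.
Step 5: alpha = 0.1. fail to reject H0.

tau_b = -0.2000 (C=4, D=6), p = 0.816667, fail to reject H0.


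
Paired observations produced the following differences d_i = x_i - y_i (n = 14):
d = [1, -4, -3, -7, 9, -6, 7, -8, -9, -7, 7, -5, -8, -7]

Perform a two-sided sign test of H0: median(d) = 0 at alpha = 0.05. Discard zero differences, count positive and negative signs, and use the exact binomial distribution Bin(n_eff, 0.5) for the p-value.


Step 1: Discard zero differences. Original n = 14; n_eff = number of nonzero differences = 14.
Nonzero differences (with sign): +1, -4, -3, -7, +9, -6, +7, -8, -9, -7, +7, -5, -8, -7
Step 2: Count signs: positive = 4, negative = 10.
Step 3: Under H0: P(positive) = 0.5, so the number of positives S ~ Bin(14, 0.5).
Step 4: Two-sided exact p-value = sum of Bin(14,0.5) probabilities at or below the observed probability = 0.179565.
Step 5: alpha = 0.05. fail to reject H0.

n_eff = 14, pos = 4, neg = 10, p = 0.179565, fail to reject H0.


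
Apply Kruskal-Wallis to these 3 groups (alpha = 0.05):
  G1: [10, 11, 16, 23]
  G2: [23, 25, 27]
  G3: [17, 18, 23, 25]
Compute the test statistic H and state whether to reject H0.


Step 1: Combine all N = 11 observations and assign midranks.
sorted (value, group, rank): (10,G1,1), (11,G1,2), (16,G1,3), (17,G3,4), (18,G3,5), (23,G1,7), (23,G2,7), (23,G3,7), (25,G2,9.5), (25,G3,9.5), (27,G2,11)
Step 2: Sum ranks within each group.
R_1 = 13 (n_1 = 4)
R_2 = 27.5 (n_2 = 3)
R_3 = 25.5 (n_3 = 4)
Step 3: H = 12/(N(N+1)) * sum(R_i^2/n_i) - 3(N+1)
     = 12/(11*12) * (13^2/4 + 27.5^2/3 + 25.5^2/4) - 3*12
     = 0.090909 * 456.896 - 36
     = 5.535985.
Step 4: Ties present; correction factor C = 1 - 30/(11^3 - 11) = 0.977273. Corrected H = 5.535985 / 0.977273 = 5.664729.
Step 5: Under H0, H ~ chi^2(2); p-value = 0.058873.
Step 6: alpha = 0.05. fail to reject H0.

H = 5.6647, df = 2, p = 0.058873, fail to reject H0.


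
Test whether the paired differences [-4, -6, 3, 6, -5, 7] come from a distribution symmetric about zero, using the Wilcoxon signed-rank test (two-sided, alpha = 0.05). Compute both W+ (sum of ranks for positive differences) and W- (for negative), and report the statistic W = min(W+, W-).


Step 1: Drop any zero differences (none here) and take |d_i|.
|d| = [4, 6, 3, 6, 5, 7]
Step 2: Midrank |d_i| (ties get averaged ranks).
ranks: |4|->2, |6|->4.5, |3|->1, |6|->4.5, |5|->3, |7|->6
Step 3: Attach original signs; sum ranks with positive sign and with negative sign.
W+ = 1 + 4.5 + 6 = 11.5
W- = 2 + 4.5 + 3 = 9.5
(Check: W+ + W- = 21 should equal n(n+1)/2 = 21.)
Step 4: Test statistic W = min(W+, W-) = 9.5.
Step 5: Ties in |d|, so use the tie-corrected normal approximation.
        E[W] = n(n+1)/4 = 6*7/4 = 10.5.
        Tie groups: |d|=6 (t=2); sum(t^3 - t) = 6.
        Var[W] = n(n+1)(2n+1)/24 - sum(t^3-t)/48 = 546/24 - 6/48 = 22.625.
        z = (W - E[W]) / sqrt(Var[W]) = (9.5 - 10.5) / 4.7566 = -0.2102.
        Two-sided p = 2*Phi(z) = 0.833484.
Step 6: alpha = 0.05. fail to reject H0.

W+ = 11.5, W- = 9.5, W = min = 9.5, p = 0.833484, fail to reject H0.


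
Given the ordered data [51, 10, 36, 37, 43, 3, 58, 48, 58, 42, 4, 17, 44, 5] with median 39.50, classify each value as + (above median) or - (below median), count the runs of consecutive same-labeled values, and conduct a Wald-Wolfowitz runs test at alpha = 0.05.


Step 1: Compute median = 39.50; label A = above, B = below.
Labels in order: ABBBABAAAABBAB  (n_A = 7, n_B = 7)
Step 2: Count runs R = 8.
Step 3: Under H0 (random ordering), E[R] = 2*n_A*n_B/(n_A+n_B) + 1 = 2*7*7/14 + 1 = 8.0000.
        Var[R] = 2*n_A*n_B*(2*n_A*n_B - n_A - n_B) / ((n_A+n_B)^2 * (n_A+n_B-1)) = 8232/2548 = 3.2308.
        SD[R] = 1.7974.
Step 4: R = E[R], so z = 0 with no continuity correction.
Step 5: Two-sided p-value via normal approximation = 2*(1 - Phi(|z|)) = 1.000000.
Step 6: alpha = 0.05. fail to reject H0.

R = 8, z = 0.0000, p = 1.000000, fail to reject H0.


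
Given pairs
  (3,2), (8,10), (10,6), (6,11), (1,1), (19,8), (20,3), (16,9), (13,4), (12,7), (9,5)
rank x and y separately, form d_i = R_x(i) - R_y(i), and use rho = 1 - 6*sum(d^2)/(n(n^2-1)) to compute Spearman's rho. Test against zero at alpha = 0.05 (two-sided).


Step 1: Rank x and y separately (midranks; no ties here).
rank(x): 3->2, 8->4, 10->6, 6->3, 1->1, 19->10, 20->11, 16->9, 13->8, 12->7, 9->5
rank(y): 2->2, 10->10, 6->6, 11->11, 1->1, 8->8, 3->3, 9->9, 4->4, 7->7, 5->5
Step 2: d_i = R_x(i) - R_y(i); compute d_i^2.
  (2-2)^2=0, (4-10)^2=36, (6-6)^2=0, (3-11)^2=64, (1-1)^2=0, (10-8)^2=4, (11-3)^2=64, (9-9)^2=0, (8-4)^2=16, (7-7)^2=0, (5-5)^2=0
sum(d^2) = 184.
Step 3: rho = 1 - 6*184 / (11*(11^2 - 1)) = 1 - 1104/1320 = 0.163636.
Step 4: Under H0, t = rho * sqrt((n-2)/(1-rho^2)) = 0.4976 ~ t(9).
Step 5: Two-sided p-value from the t-distribution with 9 df = 0.630685.
Step 6: alpha = 0.05. fail to reject H0.

rho = 0.1636, p = 0.630685, fail to reject H0 at alpha = 0.05.


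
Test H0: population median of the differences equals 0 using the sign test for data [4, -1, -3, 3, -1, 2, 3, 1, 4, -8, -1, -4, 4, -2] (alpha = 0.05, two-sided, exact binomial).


Step 1: Discard zero differences. Original n = 14; n_eff = number of nonzero differences = 14.
Nonzero differences (with sign): +4, -1, -3, +3, -1, +2, +3, +1, +4, -8, -1, -4, +4, -2
Step 2: Count signs: positive = 7, negative = 7.
Step 3: Under H0: P(positive) = 0.5, so the number of positives S ~ Bin(14, 0.5).
Step 4: Two-sided exact p-value = sum of Bin(14,0.5) probabilities at or below the observed probability = 1.000000.
Step 5: alpha = 0.05. fail to reject H0.

n_eff = 14, pos = 7, neg = 7, p = 1.000000, fail to reject H0.


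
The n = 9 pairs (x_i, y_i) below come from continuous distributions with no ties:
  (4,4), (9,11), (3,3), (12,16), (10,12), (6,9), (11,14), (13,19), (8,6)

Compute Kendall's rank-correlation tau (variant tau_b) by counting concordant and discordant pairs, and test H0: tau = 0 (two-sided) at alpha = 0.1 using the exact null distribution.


Step 1: Enumerate the 36 unordered pairs (i,j) with i<j and classify each by sign(x_j-x_i) * sign(y_j-y_i).
  (1,2):dx=+5,dy=+7->C; (1,3):dx=-1,dy=-1->C; (1,4):dx=+8,dy=+12->C; (1,5):dx=+6,dy=+8->C
  (1,6):dx=+2,dy=+5->C; (1,7):dx=+7,dy=+10->C; (1,8):dx=+9,dy=+15->C; (1,9):dx=+4,dy=+2->C
  (2,3):dx=-6,dy=-8->C; (2,4):dx=+3,dy=+5->C; (2,5):dx=+1,dy=+1->C; (2,6):dx=-3,dy=-2->C
  (2,7):dx=+2,dy=+3->C; (2,8):dx=+4,dy=+8->C; (2,9):dx=-1,dy=-5->C; (3,4):dx=+9,dy=+13->C
  (3,5):dx=+7,dy=+9->C; (3,6):dx=+3,dy=+6->C; (3,7):dx=+8,dy=+11->C; (3,8):dx=+10,dy=+16->C
  (3,9):dx=+5,dy=+3->C; (4,5):dx=-2,dy=-4->C; (4,6):dx=-6,dy=-7->C; (4,7):dx=-1,dy=-2->C
  (4,8):dx=+1,dy=+3->C; (4,9):dx=-4,dy=-10->C; (5,6):dx=-4,dy=-3->C; (5,7):dx=+1,dy=+2->C
  (5,8):dx=+3,dy=+7->C; (5,9):dx=-2,dy=-6->C; (6,7):dx=+5,dy=+5->C; (6,8):dx=+7,dy=+10->C
  (6,9):dx=+2,dy=-3->D; (7,8):dx=+2,dy=+5->C; (7,9):dx=-3,dy=-8->C; (8,9):dx=-5,dy=-13->C
Step 2: C = 35, D = 1, total pairs = 36.
Step 3: tau = (C - D)/(n(n-1)/2) = (35 - 1)/36 = 0.944444.
Step 4: Exact two-sided p-value (enumerate n! = 362880 permutations of y under H0): p = 0.000050.
Step 5: alpha = 0.1. reject H0.

tau_b = 0.9444 (C=35, D=1), p = 0.000050, reject H0.


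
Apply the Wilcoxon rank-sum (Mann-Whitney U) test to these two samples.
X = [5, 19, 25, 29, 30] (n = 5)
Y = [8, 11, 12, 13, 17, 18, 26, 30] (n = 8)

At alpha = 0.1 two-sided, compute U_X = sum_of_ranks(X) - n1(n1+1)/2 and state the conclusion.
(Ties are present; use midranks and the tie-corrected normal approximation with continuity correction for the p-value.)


Step 1: Combine and sort all 13 observations; assign midranks.
sorted (value, group): (5,X), (8,Y), (11,Y), (12,Y), (13,Y), (17,Y), (18,Y), (19,X), (25,X), (26,Y), (29,X), (30,X), (30,Y)
ranks: 5->1, 8->2, 11->3, 12->4, 13->5, 17->6, 18->7, 19->8, 25->9, 26->10, 29->11, 30->12.5, 30->12.5
Step 2: Rank sum for X: R1 = 1 + 8 + 9 + 11 + 12.5 = 41.5.
Step 3: U_X = R1 - n1(n1+1)/2 = 41.5 - 5*6/2 = 41.5 - 15 = 26.5.
       U_Y = n1*n2 - U_X = 40 - 26.5 = 13.5.
Step 4: Ties are present, so use the tie-corrected normal approximation (with continuity correction) for the p-value.
Step 5: p-value = 0.379120; compare to alpha = 0.1. fail to reject H0.

U_X = 26.5, p = 0.379120, fail to reject H0 at alpha = 0.1.


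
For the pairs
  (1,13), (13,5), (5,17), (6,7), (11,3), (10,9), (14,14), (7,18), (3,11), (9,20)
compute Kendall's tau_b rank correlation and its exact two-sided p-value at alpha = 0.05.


Step 1: Enumerate the 45 unordered pairs (i,j) with i<j and classify each by sign(x_j-x_i) * sign(y_j-y_i).
  (1,2):dx=+12,dy=-8->D; (1,3):dx=+4,dy=+4->C; (1,4):dx=+5,dy=-6->D; (1,5):dx=+10,dy=-10->D
  (1,6):dx=+9,dy=-4->D; (1,7):dx=+13,dy=+1->C; (1,8):dx=+6,dy=+5->C; (1,9):dx=+2,dy=-2->D
  (1,10):dx=+8,dy=+7->C; (2,3):dx=-8,dy=+12->D; (2,4):dx=-7,dy=+2->D; (2,5):dx=-2,dy=-2->C
  (2,6):dx=-3,dy=+4->D; (2,7):dx=+1,dy=+9->C; (2,8):dx=-6,dy=+13->D; (2,9):dx=-10,dy=+6->D
  (2,10):dx=-4,dy=+15->D; (3,4):dx=+1,dy=-10->D; (3,5):dx=+6,dy=-14->D; (3,6):dx=+5,dy=-8->D
  (3,7):dx=+9,dy=-3->D; (3,8):dx=+2,dy=+1->C; (3,9):dx=-2,dy=-6->C; (3,10):dx=+4,dy=+3->C
  (4,5):dx=+5,dy=-4->D; (4,6):dx=+4,dy=+2->C; (4,7):dx=+8,dy=+7->C; (4,8):dx=+1,dy=+11->C
  (4,9):dx=-3,dy=+4->D; (4,10):dx=+3,dy=+13->C; (5,6):dx=-1,dy=+6->D; (5,7):dx=+3,dy=+11->C
  (5,8):dx=-4,dy=+15->D; (5,9):dx=-8,dy=+8->D; (5,10):dx=-2,dy=+17->D; (6,7):dx=+4,dy=+5->C
  (6,8):dx=-3,dy=+9->D; (6,9):dx=-7,dy=+2->D; (6,10):dx=-1,dy=+11->D; (7,8):dx=-7,dy=+4->D
  (7,9):dx=-11,dy=-3->C; (7,10):dx=-5,dy=+6->D; (8,9):dx=-4,dy=-7->C; (8,10):dx=+2,dy=+2->C
  (9,10):dx=+6,dy=+9->C
Step 2: C = 19, D = 26, total pairs = 45.
Step 3: tau = (C - D)/(n(n-1)/2) = (19 - 26)/45 = -0.155556.
Step 4: Exact two-sided p-value (enumerate n! = 3628800 permutations of y under H0): p = 0.600654.
Step 5: alpha = 0.05. fail to reject H0.

tau_b = -0.1556 (C=19, D=26), p = 0.600654, fail to reject H0.


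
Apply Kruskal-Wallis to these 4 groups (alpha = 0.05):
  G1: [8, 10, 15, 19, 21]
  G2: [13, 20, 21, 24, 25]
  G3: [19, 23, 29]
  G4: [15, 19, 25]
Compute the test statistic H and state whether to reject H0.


Step 1: Combine all N = 16 observations and assign midranks.
sorted (value, group, rank): (8,G1,1), (10,G1,2), (13,G2,3), (15,G1,4.5), (15,G4,4.5), (19,G1,7), (19,G3,7), (19,G4,7), (20,G2,9), (21,G1,10.5), (21,G2,10.5), (23,G3,12), (24,G2,13), (25,G2,14.5), (25,G4,14.5), (29,G3,16)
Step 2: Sum ranks within each group.
R_1 = 25 (n_1 = 5)
R_2 = 50 (n_2 = 5)
R_3 = 35 (n_3 = 3)
R_4 = 26 (n_4 = 3)
Step 3: H = 12/(N(N+1)) * sum(R_i^2/n_i) - 3(N+1)
     = 12/(16*17) * (25^2/5 + 50^2/5 + 35^2/3 + 26^2/3) - 3*17
     = 0.044118 * 1258.67 - 51
     = 4.529412.
Step 4: Ties present; correction factor C = 1 - 42/(16^3 - 16) = 0.989706. Corrected H = 4.529412 / 0.989706 = 4.576523.
Step 5: Under H0, H ~ chi^2(3); p-value = 0.205565.
Step 6: alpha = 0.05. fail to reject H0.

H = 4.5765, df = 3, p = 0.205565, fail to reject H0.


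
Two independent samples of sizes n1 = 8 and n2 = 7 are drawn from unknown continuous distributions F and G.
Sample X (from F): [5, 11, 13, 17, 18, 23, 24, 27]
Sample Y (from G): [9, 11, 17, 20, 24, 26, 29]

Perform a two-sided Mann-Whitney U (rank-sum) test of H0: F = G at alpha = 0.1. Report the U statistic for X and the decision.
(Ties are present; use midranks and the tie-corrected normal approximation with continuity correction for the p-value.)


Step 1: Combine and sort all 15 observations; assign midranks.
sorted (value, group): (5,X), (9,Y), (11,X), (11,Y), (13,X), (17,X), (17,Y), (18,X), (20,Y), (23,X), (24,X), (24,Y), (26,Y), (27,X), (29,Y)
ranks: 5->1, 9->2, 11->3.5, 11->3.5, 13->5, 17->6.5, 17->6.5, 18->8, 20->9, 23->10, 24->11.5, 24->11.5, 26->13, 27->14, 29->15
Step 2: Rank sum for X: R1 = 1 + 3.5 + 5 + 6.5 + 8 + 10 + 11.5 + 14 = 59.5.
Step 3: U_X = R1 - n1(n1+1)/2 = 59.5 - 8*9/2 = 59.5 - 36 = 23.5.
       U_Y = n1*n2 - U_X = 56 - 23.5 = 32.5.
Step 4: Ties are present, so use the tie-corrected normal approximation (with continuity correction) for the p-value.
Step 5: p-value = 0.642537; compare to alpha = 0.1. fail to reject H0.

U_X = 23.5, p = 0.642537, fail to reject H0 at alpha = 0.1.


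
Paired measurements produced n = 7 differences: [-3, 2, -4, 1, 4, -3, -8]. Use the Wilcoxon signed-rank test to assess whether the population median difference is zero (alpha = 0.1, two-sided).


Step 1: Drop any zero differences (none here) and take |d_i|.
|d| = [3, 2, 4, 1, 4, 3, 8]
Step 2: Midrank |d_i| (ties get averaged ranks).
ranks: |3|->3.5, |2|->2, |4|->5.5, |1|->1, |4|->5.5, |3|->3.5, |8|->7
Step 3: Attach original signs; sum ranks with positive sign and with negative sign.
W+ = 2 + 1 + 5.5 = 8.5
W- = 3.5 + 5.5 + 3.5 + 7 = 19.5
(Check: W+ + W- = 28 should equal n(n+1)/2 = 28.)
Step 4: Test statistic W = min(W+, W-) = 8.5.
Step 5: Ties in |d|, so use the tie-corrected normal approximation.
        E[W] = n(n+1)/4 = 7*8/4 = 14.
        Tie groups: |d|=3 (t=2), |d|=4 (t=2); sum(t^3 - t) = 12.
        Var[W] = n(n+1)(2n+1)/24 - sum(t^3-t)/48 = 840/24 - 12/48 = 34.75.
        z = (W - E[W]) / sqrt(Var[W]) = (8.5 - 14) / 5.8949 = -0.9330.
        Two-sided p = 2*Phi(z) = 0.350816.
Step 6: alpha = 0.1. fail to reject H0.

W+ = 8.5, W- = 19.5, W = min = 8.5, p = 0.350816, fail to reject H0.


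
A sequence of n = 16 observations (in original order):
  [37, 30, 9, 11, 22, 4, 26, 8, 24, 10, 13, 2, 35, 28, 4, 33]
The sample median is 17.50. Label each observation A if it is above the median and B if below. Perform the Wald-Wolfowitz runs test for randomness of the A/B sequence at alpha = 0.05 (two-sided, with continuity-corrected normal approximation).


Step 1: Compute median = 17.50; label A = above, B = below.
Labels in order: AABBABABABBBAABA  (n_A = 8, n_B = 8)
Step 2: Count runs R = 11.
Step 3: Under H0 (random ordering), E[R] = 2*n_A*n_B/(n_A+n_B) + 1 = 2*8*8/16 + 1 = 9.0000.
        Var[R] = 2*n_A*n_B*(2*n_A*n_B - n_A - n_B) / ((n_A+n_B)^2 * (n_A+n_B-1)) = 14336/3840 = 3.7333.
        SD[R] = 1.9322.
Step 4: Continuity-corrected z = (R - 0.5 - E[R]) / SD[R] = (11 - 0.5 - 9.0000) / 1.9322 = 0.7763.
Step 5: Two-sided p-value via normal approximation = 2*(1 - Phi(|z|)) = 0.437558.
Step 6: alpha = 0.05. fail to reject H0.

R = 11, z = 0.7763, p = 0.437558, fail to reject H0.


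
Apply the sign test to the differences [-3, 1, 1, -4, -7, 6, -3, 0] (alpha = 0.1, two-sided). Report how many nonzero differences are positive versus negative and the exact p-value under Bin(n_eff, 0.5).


Step 1: Discard zero differences. Original n = 8; n_eff = number of nonzero differences = 7.
Nonzero differences (with sign): -3, +1, +1, -4, -7, +6, -3
Step 2: Count signs: positive = 3, negative = 4.
Step 3: Under H0: P(positive) = 0.5, so the number of positives S ~ Bin(7, 0.5).
Step 4: Two-sided exact p-value = sum of Bin(7,0.5) probabilities at or below the observed probability = 1.000000.
Step 5: alpha = 0.1. fail to reject H0.

n_eff = 7, pos = 3, neg = 4, p = 1.000000, fail to reject H0.


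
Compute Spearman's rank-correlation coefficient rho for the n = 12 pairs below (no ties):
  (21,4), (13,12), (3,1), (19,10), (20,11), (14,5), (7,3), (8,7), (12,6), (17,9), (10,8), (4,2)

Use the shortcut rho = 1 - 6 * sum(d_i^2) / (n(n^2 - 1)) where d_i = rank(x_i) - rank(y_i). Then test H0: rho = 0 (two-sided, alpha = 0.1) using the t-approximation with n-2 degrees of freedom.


Step 1: Rank x and y separately (midranks; no ties here).
rank(x): 21->12, 13->7, 3->1, 19->10, 20->11, 14->8, 7->3, 8->4, 12->6, 17->9, 10->5, 4->2
rank(y): 4->4, 12->12, 1->1, 10->10, 11->11, 5->5, 3->3, 7->7, 6->6, 9->9, 8->8, 2->2
Step 2: d_i = R_x(i) - R_y(i); compute d_i^2.
  (12-4)^2=64, (7-12)^2=25, (1-1)^2=0, (10-10)^2=0, (11-11)^2=0, (8-5)^2=9, (3-3)^2=0, (4-7)^2=9, (6-6)^2=0, (9-9)^2=0, (5-8)^2=9, (2-2)^2=0
sum(d^2) = 116.
Step 3: rho = 1 - 6*116 / (12*(12^2 - 1)) = 1 - 696/1716 = 0.594406.
Step 4: Under H0, t = rho * sqrt((n-2)/(1-rho^2)) = 2.3374 ~ t(10).
Step 5: Two-sided p-value from the t-distribution with 10 df = 0.041521.
Step 6: alpha = 0.1. reject H0.

rho = 0.5944, p = 0.041521, reject H0 at alpha = 0.1.


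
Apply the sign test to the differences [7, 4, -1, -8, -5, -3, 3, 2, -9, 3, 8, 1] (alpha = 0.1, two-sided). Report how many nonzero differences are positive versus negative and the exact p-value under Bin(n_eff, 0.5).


Step 1: Discard zero differences. Original n = 12; n_eff = number of nonzero differences = 12.
Nonzero differences (with sign): +7, +4, -1, -8, -5, -3, +3, +2, -9, +3, +8, +1
Step 2: Count signs: positive = 7, negative = 5.
Step 3: Under H0: P(positive) = 0.5, so the number of positives S ~ Bin(12, 0.5).
Step 4: Two-sided exact p-value = sum of Bin(12,0.5) probabilities at or below the observed probability = 0.774414.
Step 5: alpha = 0.1. fail to reject H0.

n_eff = 12, pos = 7, neg = 5, p = 0.774414, fail to reject H0.


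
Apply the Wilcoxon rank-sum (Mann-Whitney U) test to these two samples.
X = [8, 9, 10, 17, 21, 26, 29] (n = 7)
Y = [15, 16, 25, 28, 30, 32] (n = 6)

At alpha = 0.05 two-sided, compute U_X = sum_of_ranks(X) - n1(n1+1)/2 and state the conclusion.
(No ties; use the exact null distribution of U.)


Step 1: Combine and sort all 13 observations; assign midranks.
sorted (value, group): (8,X), (9,X), (10,X), (15,Y), (16,Y), (17,X), (21,X), (25,Y), (26,X), (28,Y), (29,X), (30,Y), (32,Y)
ranks: 8->1, 9->2, 10->3, 15->4, 16->5, 17->6, 21->7, 25->8, 26->9, 28->10, 29->11, 30->12, 32->13
Step 2: Rank sum for X: R1 = 1 + 2 + 3 + 6 + 7 + 9 + 11 = 39.
Step 3: U_X = R1 - n1(n1+1)/2 = 39 - 7*8/2 = 39 - 28 = 11.
       U_Y = n1*n2 - U_X = 42 - 11 = 31.
Step 4: No ties, so the exact null distribution of U (based on enumerating the C(13,7) = 1716 equally likely rank assignments) gives the two-sided p-value.
Step 5: p-value = 0.180653; compare to alpha = 0.05. fail to reject H0.

U_X = 11, p = 0.180653, fail to reject H0 at alpha = 0.05.


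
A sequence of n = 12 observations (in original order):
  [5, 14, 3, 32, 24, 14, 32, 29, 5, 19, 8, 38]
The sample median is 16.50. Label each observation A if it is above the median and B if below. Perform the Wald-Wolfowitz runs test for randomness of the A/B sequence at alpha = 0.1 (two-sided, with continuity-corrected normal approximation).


Step 1: Compute median = 16.50; label A = above, B = below.
Labels in order: BBBAABAABABA  (n_A = 6, n_B = 6)
Step 2: Count runs R = 8.
Step 3: Under H0 (random ordering), E[R] = 2*n_A*n_B/(n_A+n_B) + 1 = 2*6*6/12 + 1 = 7.0000.
        Var[R] = 2*n_A*n_B*(2*n_A*n_B - n_A - n_B) / ((n_A+n_B)^2 * (n_A+n_B-1)) = 4320/1584 = 2.7273.
        SD[R] = 1.6514.
Step 4: Continuity-corrected z = (R - 0.5 - E[R]) / SD[R] = (8 - 0.5 - 7.0000) / 1.6514 = 0.3028.
Step 5: Two-sided p-value via normal approximation = 2*(1 - Phi(|z|)) = 0.762069.
Step 6: alpha = 0.1. fail to reject H0.

R = 8, z = 0.3028, p = 0.762069, fail to reject H0.


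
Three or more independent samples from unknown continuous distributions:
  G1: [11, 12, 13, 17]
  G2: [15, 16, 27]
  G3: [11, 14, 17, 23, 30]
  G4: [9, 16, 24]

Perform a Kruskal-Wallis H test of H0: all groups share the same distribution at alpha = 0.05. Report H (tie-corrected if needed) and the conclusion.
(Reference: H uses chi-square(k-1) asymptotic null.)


Step 1: Combine all N = 15 observations and assign midranks.
sorted (value, group, rank): (9,G4,1), (11,G1,2.5), (11,G3,2.5), (12,G1,4), (13,G1,5), (14,G3,6), (15,G2,7), (16,G2,8.5), (16,G4,8.5), (17,G1,10.5), (17,G3,10.5), (23,G3,12), (24,G4,13), (27,G2,14), (30,G3,15)
Step 2: Sum ranks within each group.
R_1 = 22 (n_1 = 4)
R_2 = 29.5 (n_2 = 3)
R_3 = 46 (n_3 = 5)
R_4 = 22.5 (n_4 = 3)
Step 3: H = 12/(N(N+1)) * sum(R_i^2/n_i) - 3(N+1)
     = 12/(15*16) * (22^2/4 + 29.5^2/3 + 46^2/5 + 22.5^2/3) - 3*16
     = 0.050000 * 1003.03 - 48
     = 2.151667.
Step 4: Ties present; correction factor C = 1 - 18/(15^3 - 15) = 0.994643. Corrected H = 2.151667 / 0.994643 = 2.163256.
Step 5: Under H0, H ~ chi^2(3); p-value = 0.539222.
Step 6: alpha = 0.05. fail to reject H0.

H = 2.1633, df = 3, p = 0.539222, fail to reject H0.


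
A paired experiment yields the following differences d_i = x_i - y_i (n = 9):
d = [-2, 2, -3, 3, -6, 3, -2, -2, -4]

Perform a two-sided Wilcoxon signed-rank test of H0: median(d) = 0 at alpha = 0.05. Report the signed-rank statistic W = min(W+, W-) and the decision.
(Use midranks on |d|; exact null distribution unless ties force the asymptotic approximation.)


Step 1: Drop any zero differences (none here) and take |d_i|.
|d| = [2, 2, 3, 3, 6, 3, 2, 2, 4]
Step 2: Midrank |d_i| (ties get averaged ranks).
ranks: |2|->2.5, |2|->2.5, |3|->6, |3|->6, |6|->9, |3|->6, |2|->2.5, |2|->2.5, |4|->8
Step 3: Attach original signs; sum ranks with positive sign and with negative sign.
W+ = 2.5 + 6 + 6 = 14.5
W- = 2.5 + 6 + 9 + 2.5 + 2.5 + 8 = 30.5
(Check: W+ + W- = 45 should equal n(n+1)/2 = 45.)
Step 4: Test statistic W = min(W+, W-) = 14.5.
Step 5: Ties in |d|, so use the tie-corrected normal approximation.
        E[W] = n(n+1)/4 = 9*10/4 = 22.5.
        Tie groups: |d|=2 (t=4), |d|=3 (t=3); sum(t^3 - t) = 84.
        Var[W] = n(n+1)(2n+1)/24 - sum(t^3-t)/48 = 1710/24 - 84/48 = 69.5.
        z = (W - E[W]) / sqrt(Var[W]) = (14.5 - 22.5) / 8.3367 = -0.9596.
        Two-sided p = 2*Phi(z) = 0.337248.
Step 6: alpha = 0.05. fail to reject H0.

W+ = 14.5, W- = 30.5, W = min = 14.5, p = 0.337248, fail to reject H0.


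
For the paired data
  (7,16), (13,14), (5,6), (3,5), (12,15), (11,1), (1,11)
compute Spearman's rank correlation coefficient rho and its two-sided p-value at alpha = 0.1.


Step 1: Rank x and y separately (midranks; no ties here).
rank(x): 7->4, 13->7, 5->3, 3->2, 12->6, 11->5, 1->1
rank(y): 16->7, 14->5, 6->3, 5->2, 15->6, 1->1, 11->4
Step 2: d_i = R_x(i) - R_y(i); compute d_i^2.
  (4-7)^2=9, (7-5)^2=4, (3-3)^2=0, (2-2)^2=0, (6-6)^2=0, (5-1)^2=16, (1-4)^2=9
sum(d^2) = 38.
Step 3: rho = 1 - 6*38 / (7*(7^2 - 1)) = 1 - 228/336 = 0.321429.
Step 4: Under H0, t = rho * sqrt((n-2)/(1-rho^2)) = 0.7590 ~ t(5).
Step 5: Two-sided p-value from the t-distribution with 5 df = 0.482072.
Step 6: alpha = 0.1. fail to reject H0.

rho = 0.3214, p = 0.482072, fail to reject H0 at alpha = 0.1.


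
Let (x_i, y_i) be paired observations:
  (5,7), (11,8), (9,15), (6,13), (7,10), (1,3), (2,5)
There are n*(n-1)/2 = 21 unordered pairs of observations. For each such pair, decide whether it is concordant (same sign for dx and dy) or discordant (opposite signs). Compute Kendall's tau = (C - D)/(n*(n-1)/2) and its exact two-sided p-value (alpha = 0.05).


Step 1: Enumerate the 21 unordered pairs (i,j) with i<j and classify each by sign(x_j-x_i) * sign(y_j-y_i).
  (1,2):dx=+6,dy=+1->C; (1,3):dx=+4,dy=+8->C; (1,4):dx=+1,dy=+6->C; (1,5):dx=+2,dy=+3->C
  (1,6):dx=-4,dy=-4->C; (1,7):dx=-3,dy=-2->C; (2,3):dx=-2,dy=+7->D; (2,4):dx=-5,dy=+5->D
  (2,5):dx=-4,dy=+2->D; (2,6):dx=-10,dy=-5->C; (2,7):dx=-9,dy=-3->C; (3,4):dx=-3,dy=-2->C
  (3,5):dx=-2,dy=-5->C; (3,6):dx=-8,dy=-12->C; (3,7):dx=-7,dy=-10->C; (4,5):dx=+1,dy=-3->D
  (4,6):dx=-5,dy=-10->C; (4,7):dx=-4,dy=-8->C; (5,6):dx=-6,dy=-7->C; (5,7):dx=-5,dy=-5->C
  (6,7):dx=+1,dy=+2->C
Step 2: C = 17, D = 4, total pairs = 21.
Step 3: tau = (C - D)/(n(n-1)/2) = (17 - 4)/21 = 0.619048.
Step 4: Exact two-sided p-value (enumerate n! = 5040 permutations of y under H0): p = 0.069048.
Step 5: alpha = 0.05. fail to reject H0.

tau_b = 0.6190 (C=17, D=4), p = 0.069048, fail to reject H0.


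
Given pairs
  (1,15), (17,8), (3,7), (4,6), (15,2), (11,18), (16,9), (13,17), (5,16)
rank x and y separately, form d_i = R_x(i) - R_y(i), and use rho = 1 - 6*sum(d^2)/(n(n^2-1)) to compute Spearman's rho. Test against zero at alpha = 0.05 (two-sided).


Step 1: Rank x and y separately (midranks; no ties here).
rank(x): 1->1, 17->9, 3->2, 4->3, 15->7, 11->5, 16->8, 13->6, 5->4
rank(y): 15->6, 8->4, 7->3, 6->2, 2->1, 18->9, 9->5, 17->8, 16->7
Step 2: d_i = R_x(i) - R_y(i); compute d_i^2.
  (1-6)^2=25, (9-4)^2=25, (2-3)^2=1, (3-2)^2=1, (7-1)^2=36, (5-9)^2=16, (8-5)^2=9, (6-8)^2=4, (4-7)^2=9
sum(d^2) = 126.
Step 3: rho = 1 - 6*126 / (9*(9^2 - 1)) = 1 - 756/720 = -0.050000.
Step 4: Under H0, t = rho * sqrt((n-2)/(1-rho^2)) = -0.1325 ~ t(7).
Step 5: Two-sided p-value from the t-distribution with 7 df = 0.898353.
Step 6: alpha = 0.05. fail to reject H0.

rho = -0.0500, p = 0.898353, fail to reject H0 at alpha = 0.05.


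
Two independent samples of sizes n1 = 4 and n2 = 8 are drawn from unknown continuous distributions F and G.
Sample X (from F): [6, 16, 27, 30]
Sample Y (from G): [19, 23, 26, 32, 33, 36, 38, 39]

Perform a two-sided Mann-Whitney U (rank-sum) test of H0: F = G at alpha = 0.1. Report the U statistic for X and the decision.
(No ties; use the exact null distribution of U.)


Step 1: Combine and sort all 12 observations; assign midranks.
sorted (value, group): (6,X), (16,X), (19,Y), (23,Y), (26,Y), (27,X), (30,X), (32,Y), (33,Y), (36,Y), (38,Y), (39,Y)
ranks: 6->1, 16->2, 19->3, 23->4, 26->5, 27->6, 30->7, 32->8, 33->9, 36->10, 38->11, 39->12
Step 2: Rank sum for X: R1 = 1 + 2 + 6 + 7 = 16.
Step 3: U_X = R1 - n1(n1+1)/2 = 16 - 4*5/2 = 16 - 10 = 6.
       U_Y = n1*n2 - U_X = 32 - 6 = 26.
Step 4: No ties, so the exact null distribution of U (based on enumerating the C(12,4) = 495 equally likely rank assignments) gives the two-sided p-value.
Step 5: p-value = 0.109091; compare to alpha = 0.1. fail to reject H0.

U_X = 6, p = 0.109091, fail to reject H0 at alpha = 0.1.


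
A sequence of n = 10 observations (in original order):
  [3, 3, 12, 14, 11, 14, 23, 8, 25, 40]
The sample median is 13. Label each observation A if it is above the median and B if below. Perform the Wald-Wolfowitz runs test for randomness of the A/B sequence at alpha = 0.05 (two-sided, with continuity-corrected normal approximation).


Step 1: Compute median = 13; label A = above, B = below.
Labels in order: BBBABAABAA  (n_A = 5, n_B = 5)
Step 2: Count runs R = 6.
Step 3: Under H0 (random ordering), E[R] = 2*n_A*n_B/(n_A+n_B) + 1 = 2*5*5/10 + 1 = 6.0000.
        Var[R] = 2*n_A*n_B*(2*n_A*n_B - n_A - n_B) / ((n_A+n_B)^2 * (n_A+n_B-1)) = 2000/900 = 2.2222.
        SD[R] = 1.4907.
Step 4: R = E[R], so z = 0 with no continuity correction.
Step 5: Two-sided p-value via normal approximation = 2*(1 - Phi(|z|)) = 1.000000.
Step 6: alpha = 0.05. fail to reject H0.

R = 6, z = 0.0000, p = 1.000000, fail to reject H0.


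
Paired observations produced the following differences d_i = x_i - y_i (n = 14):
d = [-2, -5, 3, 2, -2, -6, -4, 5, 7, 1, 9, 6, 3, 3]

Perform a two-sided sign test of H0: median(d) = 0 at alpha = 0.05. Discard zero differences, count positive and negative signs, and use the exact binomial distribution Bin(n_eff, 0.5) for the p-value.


Step 1: Discard zero differences. Original n = 14; n_eff = number of nonzero differences = 14.
Nonzero differences (with sign): -2, -5, +3, +2, -2, -6, -4, +5, +7, +1, +9, +6, +3, +3
Step 2: Count signs: positive = 9, negative = 5.
Step 3: Under H0: P(positive) = 0.5, so the number of positives S ~ Bin(14, 0.5).
Step 4: Two-sided exact p-value = sum of Bin(14,0.5) probabilities at or below the observed probability = 0.423950.
Step 5: alpha = 0.05. fail to reject H0.

n_eff = 14, pos = 9, neg = 5, p = 0.423950, fail to reject H0.


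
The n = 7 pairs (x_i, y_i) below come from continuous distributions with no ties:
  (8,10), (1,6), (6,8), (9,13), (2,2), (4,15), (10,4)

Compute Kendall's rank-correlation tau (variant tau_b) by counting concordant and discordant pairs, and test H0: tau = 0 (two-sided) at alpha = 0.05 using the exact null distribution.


Step 1: Enumerate the 21 unordered pairs (i,j) with i<j and classify each by sign(x_j-x_i) * sign(y_j-y_i).
  (1,2):dx=-7,dy=-4->C; (1,3):dx=-2,dy=-2->C; (1,4):dx=+1,dy=+3->C; (1,5):dx=-6,dy=-8->C
  (1,6):dx=-4,dy=+5->D; (1,7):dx=+2,dy=-6->D; (2,3):dx=+5,dy=+2->C; (2,4):dx=+8,dy=+7->C
  (2,5):dx=+1,dy=-4->D; (2,6):dx=+3,dy=+9->C; (2,7):dx=+9,dy=-2->D; (3,4):dx=+3,dy=+5->C
  (3,5):dx=-4,dy=-6->C; (3,6):dx=-2,dy=+7->D; (3,7):dx=+4,dy=-4->D; (4,5):dx=-7,dy=-11->C
  (4,6):dx=-5,dy=+2->D; (4,7):dx=+1,dy=-9->D; (5,6):dx=+2,dy=+13->C; (5,7):dx=+8,dy=+2->C
  (6,7):dx=+6,dy=-11->D
Step 2: C = 12, D = 9, total pairs = 21.
Step 3: tau = (C - D)/(n(n-1)/2) = (12 - 9)/21 = 0.142857.
Step 4: Exact two-sided p-value (enumerate n! = 5040 permutations of y under H0): p = 0.772619.
Step 5: alpha = 0.05. fail to reject H0.

tau_b = 0.1429 (C=12, D=9), p = 0.772619, fail to reject H0.


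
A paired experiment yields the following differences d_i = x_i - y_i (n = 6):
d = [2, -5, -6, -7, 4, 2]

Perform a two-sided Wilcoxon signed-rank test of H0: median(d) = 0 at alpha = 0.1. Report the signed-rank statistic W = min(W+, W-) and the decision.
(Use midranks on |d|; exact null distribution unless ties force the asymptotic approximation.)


Step 1: Drop any zero differences (none here) and take |d_i|.
|d| = [2, 5, 6, 7, 4, 2]
Step 2: Midrank |d_i| (ties get averaged ranks).
ranks: |2|->1.5, |5|->4, |6|->5, |7|->6, |4|->3, |2|->1.5
Step 3: Attach original signs; sum ranks with positive sign and with negative sign.
W+ = 1.5 + 3 + 1.5 = 6
W- = 4 + 5 + 6 = 15
(Check: W+ + W- = 21 should equal n(n+1)/2 = 21.)
Step 4: Test statistic W = min(W+, W-) = 6.
Step 5: Ties in |d|, so use the tie-corrected normal approximation.
        E[W] = n(n+1)/4 = 6*7/4 = 10.5.
        Tie groups: |d|=2 (t=2); sum(t^3 - t) = 6.
        Var[W] = n(n+1)(2n+1)/24 - sum(t^3-t)/48 = 546/24 - 6/48 = 22.625.
        z = (W - E[W]) / sqrt(Var[W]) = (6 - 10.5) / 4.7566 = -0.9461.
        Two-sided p = 2*Phi(z) = 0.344118.
Step 6: alpha = 0.1. fail to reject H0.

W+ = 6, W- = 15, W = min = 6, p = 0.344118, fail to reject H0.


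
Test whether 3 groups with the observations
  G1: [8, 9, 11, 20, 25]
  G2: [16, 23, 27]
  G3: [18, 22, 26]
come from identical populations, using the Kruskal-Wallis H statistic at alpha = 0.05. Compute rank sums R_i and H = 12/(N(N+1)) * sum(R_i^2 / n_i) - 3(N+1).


Step 1: Combine all N = 11 observations and assign midranks.
sorted (value, group, rank): (8,G1,1), (9,G1,2), (11,G1,3), (16,G2,4), (18,G3,5), (20,G1,6), (22,G3,7), (23,G2,8), (25,G1,9), (26,G3,10), (27,G2,11)
Step 2: Sum ranks within each group.
R_1 = 21 (n_1 = 5)
R_2 = 23 (n_2 = 3)
R_3 = 22 (n_3 = 3)
Step 3: H = 12/(N(N+1)) * sum(R_i^2/n_i) - 3(N+1)
     = 12/(11*12) * (21^2/5 + 23^2/3 + 22^2/3) - 3*12
     = 0.090909 * 425.867 - 36
     = 2.715152.
Step 4: No ties, so H is used without correction.
Step 5: Under H0, H ~ chi^2(2); p-value = 0.257284.
Step 6: alpha = 0.05. fail to reject H0.

H = 2.7152, df = 2, p = 0.257284, fail to reject H0.


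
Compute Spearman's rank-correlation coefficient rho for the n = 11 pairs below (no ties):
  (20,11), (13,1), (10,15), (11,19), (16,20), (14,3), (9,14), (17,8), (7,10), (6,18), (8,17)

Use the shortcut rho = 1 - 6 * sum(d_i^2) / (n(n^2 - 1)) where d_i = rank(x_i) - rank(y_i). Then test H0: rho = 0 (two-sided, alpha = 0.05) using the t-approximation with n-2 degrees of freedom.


Step 1: Rank x and y separately (midranks; no ties here).
rank(x): 20->11, 13->7, 10->5, 11->6, 16->9, 14->8, 9->4, 17->10, 7->2, 6->1, 8->3
rank(y): 11->5, 1->1, 15->7, 19->10, 20->11, 3->2, 14->6, 8->3, 10->4, 18->9, 17->8
Step 2: d_i = R_x(i) - R_y(i); compute d_i^2.
  (11-5)^2=36, (7-1)^2=36, (5-7)^2=4, (6-10)^2=16, (9-11)^2=4, (8-2)^2=36, (4-6)^2=4, (10-3)^2=49, (2-4)^2=4, (1-9)^2=64, (3-8)^2=25
sum(d^2) = 278.
Step 3: rho = 1 - 6*278 / (11*(11^2 - 1)) = 1 - 1668/1320 = -0.263636.
Step 4: Under H0, t = rho * sqrt((n-2)/(1-rho^2)) = -0.8199 ~ t(9).
Step 5: Two-sided p-value from the t-distribution with 9 df = 0.433441.
Step 6: alpha = 0.05. fail to reject H0.

rho = -0.2636, p = 0.433441, fail to reject H0 at alpha = 0.05.


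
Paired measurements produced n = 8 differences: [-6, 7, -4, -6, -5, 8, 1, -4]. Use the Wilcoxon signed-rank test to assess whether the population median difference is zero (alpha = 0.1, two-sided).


Step 1: Drop any zero differences (none here) and take |d_i|.
|d| = [6, 7, 4, 6, 5, 8, 1, 4]
Step 2: Midrank |d_i| (ties get averaged ranks).
ranks: |6|->5.5, |7|->7, |4|->2.5, |6|->5.5, |5|->4, |8|->8, |1|->1, |4|->2.5
Step 3: Attach original signs; sum ranks with positive sign and with negative sign.
W+ = 7 + 8 + 1 = 16
W- = 5.5 + 2.5 + 5.5 + 4 + 2.5 = 20
(Check: W+ + W- = 36 should equal n(n+1)/2 = 36.)
Step 4: Test statistic W = min(W+, W-) = 16.
Step 5: Ties in |d|, so use the tie-corrected normal approximation.
        E[W] = n(n+1)/4 = 8*9/4 = 18.
        Tie groups: |d|=4 (t=2), |d|=6 (t=2); sum(t^3 - t) = 12.
        Var[W] = n(n+1)(2n+1)/24 - sum(t^3-t)/48 = 1224/24 - 12/48 = 50.75.
        z = (W - E[W]) / sqrt(Var[W]) = (16 - 18) / 7.1239 = -0.2807.
        Two-sided p = 2*Phi(z) = 0.778906.
Step 6: alpha = 0.1. fail to reject H0.

W+ = 16, W- = 20, W = min = 16, p = 0.778906, fail to reject H0.


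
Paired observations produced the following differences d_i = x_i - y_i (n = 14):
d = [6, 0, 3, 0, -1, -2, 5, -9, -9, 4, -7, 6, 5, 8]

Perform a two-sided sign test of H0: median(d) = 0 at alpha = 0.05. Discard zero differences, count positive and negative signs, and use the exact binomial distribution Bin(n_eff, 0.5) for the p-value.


Step 1: Discard zero differences. Original n = 14; n_eff = number of nonzero differences = 12.
Nonzero differences (with sign): +6, +3, -1, -2, +5, -9, -9, +4, -7, +6, +5, +8
Step 2: Count signs: positive = 7, negative = 5.
Step 3: Under H0: P(positive) = 0.5, so the number of positives S ~ Bin(12, 0.5).
Step 4: Two-sided exact p-value = sum of Bin(12,0.5) probabilities at or below the observed probability = 0.774414.
Step 5: alpha = 0.05. fail to reject H0.

n_eff = 12, pos = 7, neg = 5, p = 0.774414, fail to reject H0.


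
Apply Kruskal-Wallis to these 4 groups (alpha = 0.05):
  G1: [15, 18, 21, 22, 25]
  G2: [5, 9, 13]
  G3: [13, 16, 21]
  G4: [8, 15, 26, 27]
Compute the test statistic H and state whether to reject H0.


Step 1: Combine all N = 15 observations and assign midranks.
sorted (value, group, rank): (5,G2,1), (8,G4,2), (9,G2,3), (13,G2,4.5), (13,G3,4.5), (15,G1,6.5), (15,G4,6.5), (16,G3,8), (18,G1,9), (21,G1,10.5), (21,G3,10.5), (22,G1,12), (25,G1,13), (26,G4,14), (27,G4,15)
Step 2: Sum ranks within each group.
R_1 = 51 (n_1 = 5)
R_2 = 8.5 (n_2 = 3)
R_3 = 23 (n_3 = 3)
R_4 = 37.5 (n_4 = 4)
Step 3: H = 12/(N(N+1)) * sum(R_i^2/n_i) - 3(N+1)
     = 12/(15*16) * (51^2/5 + 8.5^2/3 + 23^2/3 + 37.5^2/4) - 3*16
     = 0.050000 * 1072.18 - 48
     = 5.608958.
Step 4: Ties present; correction factor C = 1 - 18/(15^3 - 15) = 0.994643. Corrected H = 5.608958 / 0.994643 = 5.639168.
Step 5: Under H0, H ~ chi^2(3); p-value = 0.130548.
Step 6: alpha = 0.05. fail to reject H0.

H = 5.6392, df = 3, p = 0.130548, fail to reject H0.


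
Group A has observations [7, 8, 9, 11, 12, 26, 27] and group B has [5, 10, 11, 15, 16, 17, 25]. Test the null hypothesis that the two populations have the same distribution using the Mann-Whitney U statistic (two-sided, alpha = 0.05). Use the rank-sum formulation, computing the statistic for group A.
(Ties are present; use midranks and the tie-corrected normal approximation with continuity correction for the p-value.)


Step 1: Combine and sort all 14 observations; assign midranks.
sorted (value, group): (5,Y), (7,X), (8,X), (9,X), (10,Y), (11,X), (11,Y), (12,X), (15,Y), (16,Y), (17,Y), (25,Y), (26,X), (27,X)
ranks: 5->1, 7->2, 8->3, 9->4, 10->5, 11->6.5, 11->6.5, 12->8, 15->9, 16->10, 17->11, 25->12, 26->13, 27->14
Step 2: Rank sum for X: R1 = 2 + 3 + 4 + 6.5 + 8 + 13 + 14 = 50.5.
Step 3: U_X = R1 - n1(n1+1)/2 = 50.5 - 7*8/2 = 50.5 - 28 = 22.5.
       U_Y = n1*n2 - U_X = 49 - 22.5 = 26.5.
Step 4: Ties are present, so use the tie-corrected normal approximation (with continuity correction) for the p-value.
Step 5: p-value = 0.847841; compare to alpha = 0.05. fail to reject H0.

U_X = 22.5, p = 0.847841, fail to reject H0 at alpha = 0.05.
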